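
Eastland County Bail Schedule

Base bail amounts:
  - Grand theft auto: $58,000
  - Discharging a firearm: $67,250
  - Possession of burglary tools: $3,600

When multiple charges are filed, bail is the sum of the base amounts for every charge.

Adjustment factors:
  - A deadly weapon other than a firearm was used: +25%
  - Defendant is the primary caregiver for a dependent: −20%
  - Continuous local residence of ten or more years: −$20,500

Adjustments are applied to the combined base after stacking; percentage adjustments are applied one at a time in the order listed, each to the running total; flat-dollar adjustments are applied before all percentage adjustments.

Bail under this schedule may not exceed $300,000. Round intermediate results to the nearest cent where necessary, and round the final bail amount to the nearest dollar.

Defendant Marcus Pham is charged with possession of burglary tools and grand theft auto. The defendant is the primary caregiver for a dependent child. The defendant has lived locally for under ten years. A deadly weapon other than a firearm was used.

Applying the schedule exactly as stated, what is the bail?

$61,600

Base amounts from the schedule: possession of burglary tools $3,600; grand theft auto $58,000.
Stacking rule: sum of all bases. $3,600 + $58,000 = $61,600.
A deadly weapon other than a firearm was used (+25%): $61,600 × 1.25 = $77,000.
Defendant is the primary caregiver for a dependent (−20%): $77,000 × 0.8 = $61,600.
$61,600 is within the $300,000 maximum.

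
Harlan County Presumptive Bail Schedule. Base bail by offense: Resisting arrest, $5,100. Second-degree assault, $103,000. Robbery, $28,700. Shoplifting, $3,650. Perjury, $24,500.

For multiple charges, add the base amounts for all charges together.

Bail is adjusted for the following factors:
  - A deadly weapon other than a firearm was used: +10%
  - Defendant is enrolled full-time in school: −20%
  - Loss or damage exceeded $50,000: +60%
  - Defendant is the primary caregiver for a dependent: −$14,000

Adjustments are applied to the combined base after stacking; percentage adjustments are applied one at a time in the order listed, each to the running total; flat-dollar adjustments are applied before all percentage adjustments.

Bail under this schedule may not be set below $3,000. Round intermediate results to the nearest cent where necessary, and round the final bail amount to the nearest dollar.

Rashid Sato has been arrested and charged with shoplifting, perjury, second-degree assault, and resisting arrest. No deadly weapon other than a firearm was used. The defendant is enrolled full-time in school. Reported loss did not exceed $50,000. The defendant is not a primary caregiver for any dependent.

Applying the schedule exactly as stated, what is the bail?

$109,000

Base amounts from the schedule: shoplifting $3,650; perjury $24,500; second-degree assault $103,000; resisting arrest $5,100.
Stacking rule: sum of all bases. $3,650 + $24,500 + $103,000 + $5,100 = $136,250.
Defendant is enrolled full-time in school (−20%): $136,250 × 0.8 = $109,000.
$109,000 is at or above the $3,000 minimum.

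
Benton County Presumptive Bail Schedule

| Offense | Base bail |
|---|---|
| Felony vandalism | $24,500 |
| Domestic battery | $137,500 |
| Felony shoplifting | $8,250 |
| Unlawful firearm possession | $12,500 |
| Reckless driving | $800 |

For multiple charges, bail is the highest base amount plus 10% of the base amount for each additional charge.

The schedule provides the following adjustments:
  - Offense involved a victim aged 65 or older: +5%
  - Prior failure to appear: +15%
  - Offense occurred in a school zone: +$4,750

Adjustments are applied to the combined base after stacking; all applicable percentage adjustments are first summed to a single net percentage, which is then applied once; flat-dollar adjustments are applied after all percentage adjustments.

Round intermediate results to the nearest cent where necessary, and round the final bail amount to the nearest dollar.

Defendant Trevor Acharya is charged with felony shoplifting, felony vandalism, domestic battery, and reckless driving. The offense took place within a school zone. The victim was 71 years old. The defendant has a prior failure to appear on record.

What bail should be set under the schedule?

Base amounts from the schedule: felony shoplifting $8,250; felony vandalism $24,500; domestic battery $137,500; reckless driving $800.
Stacking rule: highest base plus 10% of each additional charge. Highest is domestic battery at $137,500. Additional: $8,250 × 10% = $825; $24,500 × 10% = $2,450; $800 × 10% = $80. Combined base = $137,500 + $3,355 = $140,855.
Net percentage adjustment: +5% +15% = +20%. $140,855 × 1.2 = $169,026.
Offense occurred in a school zone (+$4,750 flat): $169,026 + $4,750 = $173,776.

$173,776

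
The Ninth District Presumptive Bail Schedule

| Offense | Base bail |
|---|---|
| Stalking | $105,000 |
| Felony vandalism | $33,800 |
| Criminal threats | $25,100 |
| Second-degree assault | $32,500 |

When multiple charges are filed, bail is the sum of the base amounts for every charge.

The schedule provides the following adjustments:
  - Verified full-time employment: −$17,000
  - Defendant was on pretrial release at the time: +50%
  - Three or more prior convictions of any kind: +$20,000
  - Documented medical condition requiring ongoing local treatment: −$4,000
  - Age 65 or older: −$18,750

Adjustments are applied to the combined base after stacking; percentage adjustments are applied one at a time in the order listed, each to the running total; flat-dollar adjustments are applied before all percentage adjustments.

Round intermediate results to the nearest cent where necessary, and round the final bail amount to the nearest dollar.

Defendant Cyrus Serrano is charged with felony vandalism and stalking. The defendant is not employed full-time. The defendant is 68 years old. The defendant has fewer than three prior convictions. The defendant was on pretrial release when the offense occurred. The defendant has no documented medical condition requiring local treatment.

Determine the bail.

$180,075

Base amounts from the schedule: felony vandalism $33,800; stalking $105,000.
Stacking rule: sum of all bases. $33,800 + $105,000 = $138,800.
Age 65 or older (−$18,750 flat): $138,800 − $18,750 = $120,050.
Defendant was on pretrial release at the time (+50%): $120,050 × 1.5 = $180,075.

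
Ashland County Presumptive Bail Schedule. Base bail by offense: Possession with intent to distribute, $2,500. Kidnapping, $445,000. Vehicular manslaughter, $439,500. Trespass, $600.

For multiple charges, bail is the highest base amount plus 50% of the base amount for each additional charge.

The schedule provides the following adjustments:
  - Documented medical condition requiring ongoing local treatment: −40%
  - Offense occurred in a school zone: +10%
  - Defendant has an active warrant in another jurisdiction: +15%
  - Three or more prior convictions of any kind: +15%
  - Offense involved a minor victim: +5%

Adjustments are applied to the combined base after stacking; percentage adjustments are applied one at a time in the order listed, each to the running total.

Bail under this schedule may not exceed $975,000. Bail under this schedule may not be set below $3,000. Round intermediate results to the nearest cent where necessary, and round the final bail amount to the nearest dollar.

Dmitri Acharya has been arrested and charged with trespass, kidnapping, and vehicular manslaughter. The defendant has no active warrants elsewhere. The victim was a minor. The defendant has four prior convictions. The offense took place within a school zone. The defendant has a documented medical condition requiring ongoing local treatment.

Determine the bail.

Base amounts from the schedule: trespass $600; kidnapping $445,000; vehicular manslaughter $439,500.
Stacking rule: highest base plus 50% of each additional charge. Highest is kidnapping at $445,000. Additional: $600 × 50% = $300; $439,500 × 50% = $219,750. Combined base = $445,000 + $220,050 = $665,050.
Documented medical condition requiring ongoing local treatment (−40%): $665,050 × 0.6 = $399,030.
Offense occurred in a school zone (+10%): $399,030 × 1.1 = $438,933.
Three or more prior convictions of any kind (+15%): $438,933 × 1.15 = $504,772.95.
Offense involved a minor victim (+5%): $504,772.95 × 1.05 = $530,011.60.
$530,011.60 is within the $975,000 maximum.
$530,011.60 is at or above the $3,000 minimum.
Rounded to the nearest dollar: $530,012.

$530,012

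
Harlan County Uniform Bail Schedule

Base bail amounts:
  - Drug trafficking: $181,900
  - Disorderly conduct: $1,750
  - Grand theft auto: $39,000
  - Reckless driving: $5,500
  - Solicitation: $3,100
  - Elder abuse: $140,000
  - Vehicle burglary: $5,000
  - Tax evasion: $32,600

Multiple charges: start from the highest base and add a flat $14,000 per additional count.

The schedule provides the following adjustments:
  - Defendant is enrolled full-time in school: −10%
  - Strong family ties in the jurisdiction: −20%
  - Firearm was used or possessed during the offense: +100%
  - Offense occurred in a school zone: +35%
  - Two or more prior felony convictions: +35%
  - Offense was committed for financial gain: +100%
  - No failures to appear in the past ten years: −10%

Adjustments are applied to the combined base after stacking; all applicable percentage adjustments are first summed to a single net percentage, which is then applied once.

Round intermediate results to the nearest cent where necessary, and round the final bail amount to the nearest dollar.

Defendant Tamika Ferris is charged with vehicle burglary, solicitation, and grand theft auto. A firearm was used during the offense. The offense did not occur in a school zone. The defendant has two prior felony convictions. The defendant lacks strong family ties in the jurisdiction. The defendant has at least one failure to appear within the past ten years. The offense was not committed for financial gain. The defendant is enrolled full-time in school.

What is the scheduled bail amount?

$150,750

Base amounts from the schedule: vehicle burglary $5,000; solicitation $3,100; grand theft auto $39,000.
Stacking rule: highest base plus $14,000 per additional charge. Highest is grand theft auto at $39,000; 2 additional charges → +$28,000. Combined base = $67,000.
Net percentage adjustment: −10% +100% +35% = +125%. $67,000 × 2.25 = $150,750.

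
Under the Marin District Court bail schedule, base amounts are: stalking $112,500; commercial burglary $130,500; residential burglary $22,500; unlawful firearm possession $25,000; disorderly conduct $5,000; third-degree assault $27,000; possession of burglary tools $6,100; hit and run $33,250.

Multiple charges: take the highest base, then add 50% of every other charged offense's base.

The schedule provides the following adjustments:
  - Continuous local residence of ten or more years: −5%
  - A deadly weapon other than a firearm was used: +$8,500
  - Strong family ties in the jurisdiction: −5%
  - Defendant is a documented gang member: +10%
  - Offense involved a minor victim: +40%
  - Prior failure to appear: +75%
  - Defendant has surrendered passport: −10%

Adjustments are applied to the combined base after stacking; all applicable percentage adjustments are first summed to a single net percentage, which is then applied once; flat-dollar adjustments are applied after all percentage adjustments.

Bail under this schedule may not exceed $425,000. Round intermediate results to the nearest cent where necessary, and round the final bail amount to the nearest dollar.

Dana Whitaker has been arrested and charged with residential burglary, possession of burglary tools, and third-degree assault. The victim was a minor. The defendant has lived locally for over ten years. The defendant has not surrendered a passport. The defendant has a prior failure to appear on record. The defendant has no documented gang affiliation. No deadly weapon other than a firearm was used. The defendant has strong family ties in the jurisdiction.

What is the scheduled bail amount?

Base amounts from the schedule: residential burglary $22,500; possession of burglary tools $6,100; third-degree assault $27,000.
Stacking rule: highest base plus 50% of each additional charge. Highest is third-degree assault at $27,000. Additional: $22,500 × 50% = $11,250; $6,100 × 50% = $3,050. Combined base = $27,000 + $14,300 = $41,300.
Net percentage adjustment: −5% −5% +40% +75% = +105%. $41,300 × 2.05 = $84,665.
$84,665 is within the $425,000 maximum.

$84,665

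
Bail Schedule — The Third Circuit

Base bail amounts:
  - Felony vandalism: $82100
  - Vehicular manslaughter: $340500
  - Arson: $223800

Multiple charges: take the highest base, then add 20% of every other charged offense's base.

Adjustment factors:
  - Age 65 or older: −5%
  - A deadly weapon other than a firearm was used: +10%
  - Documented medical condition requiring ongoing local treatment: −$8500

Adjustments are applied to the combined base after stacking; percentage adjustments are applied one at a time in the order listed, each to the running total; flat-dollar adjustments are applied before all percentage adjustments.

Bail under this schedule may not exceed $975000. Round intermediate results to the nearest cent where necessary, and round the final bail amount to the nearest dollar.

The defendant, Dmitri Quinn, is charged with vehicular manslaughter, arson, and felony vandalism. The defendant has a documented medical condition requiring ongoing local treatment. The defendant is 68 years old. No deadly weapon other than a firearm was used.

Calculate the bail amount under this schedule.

Base amounts from the schedule: vehicular manslaughter $340500; arson $223800; felony vandalism $82100.
Stacking rule: highest base plus 20% of each additional charge. Highest is vehicular manslaughter at $340500. Additional: $223800 × 20% = $44760; $82100 × 20% = $16420. Combined base = $340500 + $61180 = $401680.
Documented medical condition requiring ongoing local treatment (−$8500 flat): $401680 − $8500 = $393180.
Age 65 or older (−5%): $393180 × 0.95 = $373521.
$373521 is within the $975000 maximum.

$373521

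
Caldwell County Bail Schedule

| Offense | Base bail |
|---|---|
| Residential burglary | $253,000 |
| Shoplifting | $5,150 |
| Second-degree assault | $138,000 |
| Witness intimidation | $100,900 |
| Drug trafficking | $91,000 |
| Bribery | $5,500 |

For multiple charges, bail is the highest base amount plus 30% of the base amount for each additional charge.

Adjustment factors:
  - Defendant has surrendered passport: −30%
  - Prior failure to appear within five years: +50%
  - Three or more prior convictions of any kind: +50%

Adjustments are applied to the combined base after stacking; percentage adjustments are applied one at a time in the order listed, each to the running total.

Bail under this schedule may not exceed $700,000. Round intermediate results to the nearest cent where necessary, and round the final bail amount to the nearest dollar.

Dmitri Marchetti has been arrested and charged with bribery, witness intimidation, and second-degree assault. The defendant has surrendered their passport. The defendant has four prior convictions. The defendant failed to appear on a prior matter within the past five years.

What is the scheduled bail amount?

Base amounts from the schedule: bribery $5,500; witness intimidation $100,900; second-degree assault $138,000.
Stacking rule: highest base plus 30% of each additional charge. Highest is second-degree assault at $138,000. Additional: $5,500 × 30% = $1,650; $100,900 × 30% = $30,270. Combined base = $138,000 + $31,920 = $169,920.
Defendant has surrendered passport (−30%): $169,920 × 0.7 = $118,944.
Prior failure to appear within five years (+50%): $118,944 × 1.5 = $178,416.
Three or more prior convictions of any kind (+50%): $178,416 × 1.5 = $267,624.
$267,624 is within the $700,000 maximum.

$267,624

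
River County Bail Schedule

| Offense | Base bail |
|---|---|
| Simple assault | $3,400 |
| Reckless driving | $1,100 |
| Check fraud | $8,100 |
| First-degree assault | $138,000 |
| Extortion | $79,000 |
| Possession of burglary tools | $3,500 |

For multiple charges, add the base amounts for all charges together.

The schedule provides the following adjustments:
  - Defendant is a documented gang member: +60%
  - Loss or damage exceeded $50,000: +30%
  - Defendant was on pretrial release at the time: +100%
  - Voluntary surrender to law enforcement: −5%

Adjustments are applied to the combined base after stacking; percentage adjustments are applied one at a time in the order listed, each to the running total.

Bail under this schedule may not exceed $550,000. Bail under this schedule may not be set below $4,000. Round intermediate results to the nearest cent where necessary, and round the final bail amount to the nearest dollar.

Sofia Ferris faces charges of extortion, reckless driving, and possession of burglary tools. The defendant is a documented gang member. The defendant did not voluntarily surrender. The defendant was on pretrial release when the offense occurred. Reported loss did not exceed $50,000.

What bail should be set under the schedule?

$267,520

Base amounts from the schedule: extortion $79,000; reckless driving $1,100; possession of burglary tools $3,500.
Stacking rule: sum of all bases. $79,000 + $1,100 + $3,500 = $83,600.
Defendant is a documented gang member (+60%): $83,600 × 1.6 = $133,760.
Defendant was on pretrial release at the time (+100%): $133,760 × 2 = $267,520.
$267,520 is within the $550,000 maximum.
$267,520 is at or above the $4,000 minimum.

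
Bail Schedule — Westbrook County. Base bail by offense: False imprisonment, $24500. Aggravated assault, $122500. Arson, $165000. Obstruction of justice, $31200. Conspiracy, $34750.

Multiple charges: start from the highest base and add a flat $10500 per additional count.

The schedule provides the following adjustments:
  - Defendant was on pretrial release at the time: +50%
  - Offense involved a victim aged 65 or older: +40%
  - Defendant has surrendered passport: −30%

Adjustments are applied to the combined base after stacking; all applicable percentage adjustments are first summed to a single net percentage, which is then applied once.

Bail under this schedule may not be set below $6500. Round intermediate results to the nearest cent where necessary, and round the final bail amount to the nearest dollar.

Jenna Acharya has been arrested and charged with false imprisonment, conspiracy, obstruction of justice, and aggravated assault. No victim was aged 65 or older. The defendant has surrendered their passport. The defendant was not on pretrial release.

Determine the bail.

$107800

Base amounts from the schedule: false imprisonment $24500; conspiracy $34750; obstruction of justice $31200; aggravated assault $122500.
Stacking rule: highest base plus $10500 per additional charge. Highest is aggravated assault at $122500; 3 additional charges → +$31500. Combined base = $154000.
Defendant has surrendered passport (−30%): $154000 × 0.7 = $107800.
$107800 is at or above the $6500 minimum.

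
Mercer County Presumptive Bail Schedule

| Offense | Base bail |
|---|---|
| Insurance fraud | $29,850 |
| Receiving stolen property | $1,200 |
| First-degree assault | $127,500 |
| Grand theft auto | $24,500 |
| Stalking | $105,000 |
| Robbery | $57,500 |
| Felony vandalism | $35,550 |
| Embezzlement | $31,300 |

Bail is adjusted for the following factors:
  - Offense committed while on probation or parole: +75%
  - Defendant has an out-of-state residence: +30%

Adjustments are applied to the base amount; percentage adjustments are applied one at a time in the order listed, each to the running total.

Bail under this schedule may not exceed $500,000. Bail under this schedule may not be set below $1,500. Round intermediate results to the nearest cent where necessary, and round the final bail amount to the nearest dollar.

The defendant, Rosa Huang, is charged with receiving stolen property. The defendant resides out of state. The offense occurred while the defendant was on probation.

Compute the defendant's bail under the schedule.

Base amounts from the schedule: receiving stolen property $1,200.
Single charge. Combined base = $1,200.
Offense committed while on probation or parole (+75%): $1,200 × 1.75 = $2,100.
Defendant has an out-of-state residence (+30%): $2,100 × 1.3 = $2,730.
$2,730 is within the $500,000 maximum.
$2,730 is at or above the $1,500 minimum.

$2,730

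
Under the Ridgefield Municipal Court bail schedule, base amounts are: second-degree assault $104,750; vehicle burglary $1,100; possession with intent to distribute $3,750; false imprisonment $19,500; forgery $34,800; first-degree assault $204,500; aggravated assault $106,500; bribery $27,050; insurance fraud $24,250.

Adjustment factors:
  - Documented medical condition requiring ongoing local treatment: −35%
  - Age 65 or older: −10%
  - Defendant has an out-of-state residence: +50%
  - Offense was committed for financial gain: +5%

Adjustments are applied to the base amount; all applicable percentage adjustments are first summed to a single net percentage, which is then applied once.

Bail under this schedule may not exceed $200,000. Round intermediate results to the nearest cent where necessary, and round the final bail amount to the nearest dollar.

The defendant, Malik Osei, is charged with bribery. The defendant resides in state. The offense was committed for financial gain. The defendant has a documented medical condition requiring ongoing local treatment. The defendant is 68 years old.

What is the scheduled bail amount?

$16,230

Base amounts from the schedule: bribery $27,050.
Single charge. Combined base = $27,050.
Net percentage adjustment: −35% −10% +5% = −40%. $27,050 × 0.6 = $16,230.
$16,230 is within the $200,000 maximum.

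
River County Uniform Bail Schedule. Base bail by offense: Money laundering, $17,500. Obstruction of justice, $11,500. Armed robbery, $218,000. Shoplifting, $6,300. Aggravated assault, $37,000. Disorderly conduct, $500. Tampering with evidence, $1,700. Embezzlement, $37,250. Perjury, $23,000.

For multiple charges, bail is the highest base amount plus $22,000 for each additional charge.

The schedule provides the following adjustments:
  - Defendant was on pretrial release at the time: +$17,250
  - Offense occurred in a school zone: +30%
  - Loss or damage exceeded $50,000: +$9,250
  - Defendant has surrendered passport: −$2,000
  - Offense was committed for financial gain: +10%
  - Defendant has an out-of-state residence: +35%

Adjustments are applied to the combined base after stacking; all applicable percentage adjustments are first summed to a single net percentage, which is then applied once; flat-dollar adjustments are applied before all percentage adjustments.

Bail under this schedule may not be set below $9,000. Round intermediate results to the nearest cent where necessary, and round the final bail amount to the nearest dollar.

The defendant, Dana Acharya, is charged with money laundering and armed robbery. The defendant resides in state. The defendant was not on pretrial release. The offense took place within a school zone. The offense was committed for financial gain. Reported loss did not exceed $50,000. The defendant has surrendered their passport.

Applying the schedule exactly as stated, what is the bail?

$333,200

Base amounts from the schedule: money laundering $17,500; armed robbery $218,000.
Stacking rule: highest base plus $22,000 per additional charge. Highest is armed robbery at $218,000; 1 additional charge → +$22,000. Combined base = $240,000.
Defendant has surrendered passport (−$2,000 flat): $240,000 − $2,000 = $238,000.
Net percentage adjustment: +30% +10% = +40%. $238,000 × 1.4 = $333,200.
$333,200 is at or above the $9,000 minimum.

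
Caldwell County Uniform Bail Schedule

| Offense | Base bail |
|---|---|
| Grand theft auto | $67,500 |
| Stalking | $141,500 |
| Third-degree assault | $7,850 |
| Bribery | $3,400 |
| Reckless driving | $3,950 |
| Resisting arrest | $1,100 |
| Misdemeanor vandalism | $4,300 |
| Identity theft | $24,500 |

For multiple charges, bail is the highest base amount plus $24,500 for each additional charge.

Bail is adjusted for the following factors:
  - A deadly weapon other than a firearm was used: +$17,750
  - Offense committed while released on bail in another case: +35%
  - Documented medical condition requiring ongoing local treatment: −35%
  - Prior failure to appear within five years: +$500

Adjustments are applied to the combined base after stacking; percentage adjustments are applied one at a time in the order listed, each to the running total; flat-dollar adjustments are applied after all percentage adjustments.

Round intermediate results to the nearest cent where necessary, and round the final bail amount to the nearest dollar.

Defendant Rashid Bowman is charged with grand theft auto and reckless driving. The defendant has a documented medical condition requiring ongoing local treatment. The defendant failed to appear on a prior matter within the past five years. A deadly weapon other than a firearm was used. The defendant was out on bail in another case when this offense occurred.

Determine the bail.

$98,980

Base amounts from the schedule: grand theft auto $67,500; reckless driving $3,950.
Stacking rule: highest base plus $24,500 per additional charge. Highest is grand theft auto at $67,500; 1 additional charge → +$24,500. Combined base = $92,000.
Offense committed while released on bail in another case (+35%): $92,000 × 1.35 = $124,200.
Documented medical condition requiring ongoing local treatment (−35%): $124,200 × 0.65 = $80,730.
A deadly weapon other than a firearm was used (+$17,750 flat): $80,730 + $17,750 = $98,480.
Prior failure to appear within five years (+$500 flat): $98,480 + $500 = $98,980.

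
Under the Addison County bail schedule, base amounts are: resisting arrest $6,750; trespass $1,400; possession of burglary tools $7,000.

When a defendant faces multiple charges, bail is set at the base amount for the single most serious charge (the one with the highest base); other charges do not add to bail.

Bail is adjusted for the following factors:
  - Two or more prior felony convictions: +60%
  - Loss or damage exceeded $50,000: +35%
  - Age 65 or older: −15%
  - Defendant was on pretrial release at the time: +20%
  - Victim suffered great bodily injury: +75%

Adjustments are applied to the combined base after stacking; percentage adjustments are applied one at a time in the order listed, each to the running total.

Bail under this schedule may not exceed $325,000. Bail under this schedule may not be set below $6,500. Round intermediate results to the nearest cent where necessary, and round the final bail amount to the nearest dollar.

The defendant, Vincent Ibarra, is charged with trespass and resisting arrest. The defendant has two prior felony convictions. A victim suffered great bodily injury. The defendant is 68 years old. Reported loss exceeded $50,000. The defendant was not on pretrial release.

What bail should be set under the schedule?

$21,688

Base amounts from the schedule: trespass $1,400; resisting arrest $6,750.
Stacking rule: use the highest base only. Highest is resisting arrest at $6,750. Combined base = $6,750.
Two or more prior felony convictions (+60%): $6,750 × 1.6 = $10,800.
Loss or damage exceeded $50,000 (+35%): $10,800 × 1.35 = $14,580.
Age 65 or older (−15%): $14,580 × 0.85 = $12,393.
Victim suffered great bodily injury (+75%): $12,393 × 1.75 = $21,687.75.
$21,687.75 is within the $325,000 maximum.
$21,687.75 is at or above the $6,500 minimum.
Rounded to the nearest dollar: $21,688.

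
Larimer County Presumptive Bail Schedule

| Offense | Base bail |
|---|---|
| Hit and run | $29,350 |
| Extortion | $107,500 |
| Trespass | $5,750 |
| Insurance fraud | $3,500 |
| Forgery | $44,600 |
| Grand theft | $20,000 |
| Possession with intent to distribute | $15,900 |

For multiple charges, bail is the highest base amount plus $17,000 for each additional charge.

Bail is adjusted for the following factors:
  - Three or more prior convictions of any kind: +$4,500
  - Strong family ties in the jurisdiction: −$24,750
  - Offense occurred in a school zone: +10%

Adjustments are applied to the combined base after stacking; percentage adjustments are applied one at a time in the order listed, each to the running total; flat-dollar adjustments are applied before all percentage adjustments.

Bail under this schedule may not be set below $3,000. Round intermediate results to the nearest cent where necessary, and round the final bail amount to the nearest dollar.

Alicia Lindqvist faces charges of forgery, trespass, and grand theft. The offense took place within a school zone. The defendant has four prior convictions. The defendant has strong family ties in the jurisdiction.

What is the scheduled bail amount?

Base amounts from the schedule: forgery $44,600; trespass $5,750; grand theft $20,000.
Stacking rule: highest base plus $17,000 per additional charge. Highest is forgery at $44,600; 2 additional charges → +$34,000. Combined base = $78,600.
Three or more prior convictions of any kind (+$4,500 flat): $78,600 + $4,500 = $83,100.
Strong family ties in the jurisdiction (−$24,750 flat): $83,100 − $24,750 = $58,350.
Offense occurred in a school zone (+10%): $58,350 × 1.1 = $64,185.
$64,185 is at or above the $3,000 minimum.

$64,185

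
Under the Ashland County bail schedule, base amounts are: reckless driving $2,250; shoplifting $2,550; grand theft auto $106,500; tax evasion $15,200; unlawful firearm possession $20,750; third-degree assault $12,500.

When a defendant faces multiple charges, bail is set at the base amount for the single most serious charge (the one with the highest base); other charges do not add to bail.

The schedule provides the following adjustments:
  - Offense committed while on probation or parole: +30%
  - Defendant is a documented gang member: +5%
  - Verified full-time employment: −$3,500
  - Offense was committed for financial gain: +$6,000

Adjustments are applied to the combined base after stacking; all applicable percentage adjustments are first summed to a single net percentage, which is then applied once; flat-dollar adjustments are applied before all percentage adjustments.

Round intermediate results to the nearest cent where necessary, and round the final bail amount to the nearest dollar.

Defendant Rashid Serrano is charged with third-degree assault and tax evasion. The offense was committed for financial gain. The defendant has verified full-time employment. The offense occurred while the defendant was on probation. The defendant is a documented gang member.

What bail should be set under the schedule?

Base amounts from the schedule: third-degree assault $12,500; tax evasion $15,200.
Stacking rule: use the highest base only. Highest is tax evasion at $15,200. Combined base = $15,200.
Verified full-time employment (−$3,500 flat): $15,200 − $3,500 = $11,700.
Offense was committed for financial gain (+$6,000 flat): $11,700 + $6,000 = $17,700.
Net percentage adjustment: +30% +5% = +35%. $17,700 × 1.35 = $23,895.

$23,895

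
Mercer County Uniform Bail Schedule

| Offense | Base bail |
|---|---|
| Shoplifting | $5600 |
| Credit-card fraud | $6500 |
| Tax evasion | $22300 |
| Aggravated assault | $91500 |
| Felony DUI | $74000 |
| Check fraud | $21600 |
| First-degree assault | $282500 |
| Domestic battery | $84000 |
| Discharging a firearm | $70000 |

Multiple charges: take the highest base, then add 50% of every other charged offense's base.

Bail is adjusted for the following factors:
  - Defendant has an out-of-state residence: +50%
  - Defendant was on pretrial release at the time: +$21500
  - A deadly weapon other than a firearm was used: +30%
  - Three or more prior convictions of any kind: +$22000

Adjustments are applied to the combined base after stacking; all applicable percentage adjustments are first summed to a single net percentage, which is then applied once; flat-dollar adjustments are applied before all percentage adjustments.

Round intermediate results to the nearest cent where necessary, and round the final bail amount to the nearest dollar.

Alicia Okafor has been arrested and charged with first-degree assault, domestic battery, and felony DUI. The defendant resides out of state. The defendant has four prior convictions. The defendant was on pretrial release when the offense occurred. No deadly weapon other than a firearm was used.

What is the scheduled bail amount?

$607500

Base amounts from the schedule: first-degree assault $282500; domestic battery $84000; felony DUI $74000.
Stacking rule: highest base plus 50% of each additional charge. Highest is first-degree assault at $282500. Additional: $84000 × 50% = $42000; $74000 × 50% = $37000. Combined base = $282500 + $79000 = $361500.
Defendant was on pretrial release at the time (+$21500 flat): $361500 + $21500 = $383000.
Three or more prior convictions of any kind (+$22000 flat): $383000 + $22000 = $405000.
Defendant has an out-of-state residence (+50%): $405000 × 1.5 = $607500.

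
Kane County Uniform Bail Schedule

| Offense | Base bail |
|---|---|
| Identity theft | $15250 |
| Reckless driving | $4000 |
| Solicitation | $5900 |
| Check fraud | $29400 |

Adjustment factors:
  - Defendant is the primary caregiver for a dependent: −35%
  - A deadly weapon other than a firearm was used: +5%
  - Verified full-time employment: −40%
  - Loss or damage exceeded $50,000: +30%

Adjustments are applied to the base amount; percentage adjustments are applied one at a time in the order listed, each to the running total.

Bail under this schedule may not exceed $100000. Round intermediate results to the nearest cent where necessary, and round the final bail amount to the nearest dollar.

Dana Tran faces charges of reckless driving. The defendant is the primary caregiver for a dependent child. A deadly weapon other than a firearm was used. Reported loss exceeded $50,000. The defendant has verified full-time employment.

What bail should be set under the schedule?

$2129

Base amounts from the schedule: reckless driving $4000.
Single charge. Combined base = $4000.
Defendant is the primary caregiver for a dependent (−35%): $4000 × 0.65 = $2600.
A deadly weapon other than a firearm was used (+5%): $2600 × 1.05 = $2730.
Verified full-time employment (−40%): $2730 × 0.6 = $1638.
Loss or damage exceeded $50,000 (+30%): $1638 × 1.3 = $2129.40.
$2129.40 is within the $100000 maximum.
Rounded to the nearest dollar: $2129.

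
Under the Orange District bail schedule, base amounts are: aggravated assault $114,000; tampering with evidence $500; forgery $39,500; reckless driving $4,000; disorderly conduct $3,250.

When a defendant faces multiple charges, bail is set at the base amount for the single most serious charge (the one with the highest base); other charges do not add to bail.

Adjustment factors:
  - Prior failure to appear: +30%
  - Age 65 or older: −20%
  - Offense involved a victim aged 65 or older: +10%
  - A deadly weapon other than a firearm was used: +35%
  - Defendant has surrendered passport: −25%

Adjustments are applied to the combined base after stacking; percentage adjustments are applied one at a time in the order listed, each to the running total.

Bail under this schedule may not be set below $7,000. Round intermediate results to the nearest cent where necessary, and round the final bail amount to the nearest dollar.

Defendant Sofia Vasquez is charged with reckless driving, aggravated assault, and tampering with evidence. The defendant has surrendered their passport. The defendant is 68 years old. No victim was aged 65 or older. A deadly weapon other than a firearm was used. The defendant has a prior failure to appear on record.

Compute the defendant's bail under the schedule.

$120,042

Base amounts from the schedule: reckless driving $4,000; aggravated assault $114,000; tampering with evidence $500.
Stacking rule: use the highest base only. Highest is aggravated assault at $114,000. Combined base = $114,000.
Prior failure to appear (+30%): $114,000 × 1.3 = $148,200.
Age 65 or older (−20%): $148,200 × 0.8 = $118,560.
A deadly weapon other than a firearm was used (+35%): $118,560 × 1.35 = $160,056.
Defendant has surrendered passport (−25%): $160,056 × 0.75 = $120,042.
$120,042 is at or above the $7,000 minimum.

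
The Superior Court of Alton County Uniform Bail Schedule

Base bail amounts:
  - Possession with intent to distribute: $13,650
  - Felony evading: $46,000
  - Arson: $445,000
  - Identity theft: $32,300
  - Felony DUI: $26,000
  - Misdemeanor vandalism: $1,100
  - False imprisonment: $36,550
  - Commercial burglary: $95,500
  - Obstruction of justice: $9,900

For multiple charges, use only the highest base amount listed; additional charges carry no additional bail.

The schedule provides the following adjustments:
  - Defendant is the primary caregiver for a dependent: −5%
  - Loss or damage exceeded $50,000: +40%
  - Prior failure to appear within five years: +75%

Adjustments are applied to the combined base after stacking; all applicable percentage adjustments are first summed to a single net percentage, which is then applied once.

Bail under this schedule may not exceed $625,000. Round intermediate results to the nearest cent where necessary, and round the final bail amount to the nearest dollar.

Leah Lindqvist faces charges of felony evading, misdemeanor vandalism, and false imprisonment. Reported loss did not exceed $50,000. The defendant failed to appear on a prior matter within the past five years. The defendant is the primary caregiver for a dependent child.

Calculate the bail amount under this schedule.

$78,200

Base amounts from the schedule: felony evading $46,000; misdemeanor vandalism $1,100; false imprisonment $36,550.
Stacking rule: use the highest base only. Highest is felony evading at $46,000. Combined base = $46,000.
Net percentage adjustment: −5% +75% = +70%. $46,000 × 1.7 = $78,200.
$78,200 is within the $625,000 maximum.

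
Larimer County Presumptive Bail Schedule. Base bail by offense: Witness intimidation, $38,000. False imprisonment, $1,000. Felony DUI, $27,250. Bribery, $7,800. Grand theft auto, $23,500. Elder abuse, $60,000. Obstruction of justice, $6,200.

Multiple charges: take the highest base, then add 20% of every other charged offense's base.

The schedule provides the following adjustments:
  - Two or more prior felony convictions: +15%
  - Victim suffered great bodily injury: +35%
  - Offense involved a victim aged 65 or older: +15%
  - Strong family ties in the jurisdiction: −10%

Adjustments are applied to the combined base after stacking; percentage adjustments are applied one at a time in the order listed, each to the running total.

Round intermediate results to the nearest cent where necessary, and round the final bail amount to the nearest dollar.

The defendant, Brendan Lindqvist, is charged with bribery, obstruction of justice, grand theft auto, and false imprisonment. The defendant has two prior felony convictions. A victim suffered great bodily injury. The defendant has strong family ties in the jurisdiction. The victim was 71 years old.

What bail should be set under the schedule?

$42,581

Base amounts from the schedule: bribery $7,800; obstruction of justice $6,200; grand theft auto $23,500; false imprisonment $1,000.
Stacking rule: highest base plus 20% of each additional charge. Highest is grand theft auto at $23,500. Additional: $7,800 × 20% = $1,560; $6,200 × 20% = $1,240; $1,000 × 20% = $200. Combined base = $23,500 + $3,000 = $26,500.
Two or more prior felony convictions (+15%): $26,500 × 1.15 = $30,475.
Victim suffered great bodily injury (+35%): $30,475 × 1.35 = $41,141.25.
Offense involved a victim aged 65 or older (+15%): $41,141.25 × 1.15 = $47,312.44.
Strong family ties in the jurisdiction (−10%): $47,312.44 × 0.9 = $42,581.20.
Rounded to the nearest dollar: $42,581.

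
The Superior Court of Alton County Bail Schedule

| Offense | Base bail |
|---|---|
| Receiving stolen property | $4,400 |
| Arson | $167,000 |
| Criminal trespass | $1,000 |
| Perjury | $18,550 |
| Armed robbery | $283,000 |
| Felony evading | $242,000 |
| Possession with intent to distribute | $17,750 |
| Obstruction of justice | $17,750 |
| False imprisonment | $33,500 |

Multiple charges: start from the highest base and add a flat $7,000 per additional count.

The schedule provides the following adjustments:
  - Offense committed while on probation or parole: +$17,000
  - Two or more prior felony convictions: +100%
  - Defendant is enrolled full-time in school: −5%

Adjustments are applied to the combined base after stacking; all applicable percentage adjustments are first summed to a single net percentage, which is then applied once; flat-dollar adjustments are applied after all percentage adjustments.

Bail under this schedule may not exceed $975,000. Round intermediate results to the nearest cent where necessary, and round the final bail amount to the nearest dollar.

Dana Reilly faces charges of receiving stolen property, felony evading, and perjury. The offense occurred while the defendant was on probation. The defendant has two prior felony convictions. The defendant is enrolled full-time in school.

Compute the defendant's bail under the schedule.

$516,200

Base amounts from the schedule: receiving stolen property $4,400; felony evading $242,000; perjury $18,550.
Stacking rule: highest base plus $7,000 per additional charge. Highest is felony evading at $242,000; 2 additional charges → +$14,000. Combined base = $256,000.
Net percentage adjustment: +100% −5% = +95%. $256,000 × 1.95 = $499,200.
Offense committed while on probation or parole (+$17,000 flat): $499,200 + $17,000 = $516,200.
$516,200 is within the $975,000 maximum.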